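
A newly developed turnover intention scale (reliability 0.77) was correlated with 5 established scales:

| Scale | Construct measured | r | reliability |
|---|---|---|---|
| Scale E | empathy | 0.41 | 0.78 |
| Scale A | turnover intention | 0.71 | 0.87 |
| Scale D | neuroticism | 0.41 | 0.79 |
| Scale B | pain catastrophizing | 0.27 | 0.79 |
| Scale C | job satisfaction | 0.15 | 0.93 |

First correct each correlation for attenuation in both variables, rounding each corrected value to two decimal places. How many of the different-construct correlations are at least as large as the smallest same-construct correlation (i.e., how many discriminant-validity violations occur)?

0

Disattenuated r (r / √(r_scale · r_new)):
  Scale E (disc): 0.41 / √(0.78·0.77) = 0.53
  Scale A (conv): 0.71 / √(0.87·0.77) = 0.87
  Scale D (disc): 0.41 / √(0.79·0.77) = 0.53
  Scale B (disc): 0.27 / √(0.79·0.77) = 0.35
  Scale C (disc): 0.15 / √(0.93·0.77) = 0.18
Smallest convergent = 0.87. Discriminant values: 0.53, 0.53, 0.35, 0.18; count ≥ 0.87 → 0.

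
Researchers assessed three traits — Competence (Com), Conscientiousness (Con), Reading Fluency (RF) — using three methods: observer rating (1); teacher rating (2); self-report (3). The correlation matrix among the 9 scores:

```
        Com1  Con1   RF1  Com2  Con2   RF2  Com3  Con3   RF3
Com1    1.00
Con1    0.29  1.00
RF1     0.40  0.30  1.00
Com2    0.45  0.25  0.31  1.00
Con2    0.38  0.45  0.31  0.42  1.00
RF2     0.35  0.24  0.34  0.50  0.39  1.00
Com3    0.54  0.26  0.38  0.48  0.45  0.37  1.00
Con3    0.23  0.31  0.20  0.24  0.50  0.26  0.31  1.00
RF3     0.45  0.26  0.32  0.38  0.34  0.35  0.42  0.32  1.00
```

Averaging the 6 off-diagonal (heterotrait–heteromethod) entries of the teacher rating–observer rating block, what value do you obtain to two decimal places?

HTHM values (method 2 × method 1): 0.25, 0.31, 0.38, 0.31, 0.35, 0.24; mean = 1.84/6 = 0.31.

0.31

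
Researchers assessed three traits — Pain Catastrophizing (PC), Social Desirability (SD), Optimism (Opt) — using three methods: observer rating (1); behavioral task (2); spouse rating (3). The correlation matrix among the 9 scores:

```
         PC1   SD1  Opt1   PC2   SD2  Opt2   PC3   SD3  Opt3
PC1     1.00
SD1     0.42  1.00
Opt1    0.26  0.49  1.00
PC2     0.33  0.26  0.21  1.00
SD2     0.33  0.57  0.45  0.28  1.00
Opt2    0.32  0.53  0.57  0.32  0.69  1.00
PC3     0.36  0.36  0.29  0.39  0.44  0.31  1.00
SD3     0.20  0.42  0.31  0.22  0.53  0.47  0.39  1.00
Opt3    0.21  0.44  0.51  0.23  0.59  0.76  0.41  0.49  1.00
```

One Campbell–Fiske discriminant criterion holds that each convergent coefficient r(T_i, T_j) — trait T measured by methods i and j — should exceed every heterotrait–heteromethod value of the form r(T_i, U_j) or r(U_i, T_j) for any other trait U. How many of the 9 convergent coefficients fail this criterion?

5

Checking each validity diagonal entry against its comparison values:
PC (methods 1·2): 0.33 vs {0.33, 0.26, 0.32, 0.21} → fail.
PC (methods 1·3): 0.36 vs {0.20, 0.36, 0.21, 0.29} → fail.
PC (methods 2·3): 0.39 vs {0.22, 0.44, 0.23, 0.31} → fail.
SD (methods 1·2): 0.57 vs {0.26, 0.33, 0.53, 0.45} → pass.
SD (methods 1·3): 0.42 vs {0.36, 0.20, 0.44, 0.31} → fail.
SD (methods 2·3): 0.53 vs {0.44, 0.22, 0.59, 0.47} → fail.
Opt (methods 1·2): 0.57 vs {0.21, 0.32, 0.45, 0.53} → pass.
Opt (methods 1·3): 0.51 vs {0.29, 0.21, 0.31, 0.44} → pass.
Opt (methods 2·3): 0.76 vs {0.31, 0.23, 0.47, 0.59} → pass.
5 of 9 fail.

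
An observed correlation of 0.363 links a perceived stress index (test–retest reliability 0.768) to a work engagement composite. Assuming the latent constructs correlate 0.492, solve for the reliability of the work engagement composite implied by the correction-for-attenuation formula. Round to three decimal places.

0.709

r_true = r_obs / √(r_xx · r_yy) ⇒ 0.492 = 0.363 / √(0.768 · r_yy).
√(0.768 · r_yy) = 0.363 / 0.492 = 0.7378; 0.768 · r_yy = 0.5443; r_yy = 0.5443 / 0.768 ≈ 0.709.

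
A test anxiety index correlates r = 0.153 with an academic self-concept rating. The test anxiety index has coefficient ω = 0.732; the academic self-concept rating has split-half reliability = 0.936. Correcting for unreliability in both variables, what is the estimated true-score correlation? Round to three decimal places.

r_true = r_obs / √(r_xx · r_yy) = 0.153 / √(0.732 × 0.936) = 0.153 / √0.685152 = 0.153 / 0.8277 ≈ 0.185.

0.185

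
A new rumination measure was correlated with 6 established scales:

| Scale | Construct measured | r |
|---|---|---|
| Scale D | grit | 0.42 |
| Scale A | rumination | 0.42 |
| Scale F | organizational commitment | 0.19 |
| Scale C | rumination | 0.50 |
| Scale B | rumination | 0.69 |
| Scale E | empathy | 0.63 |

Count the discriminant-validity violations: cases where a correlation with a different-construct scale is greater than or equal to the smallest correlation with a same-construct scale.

Convergent (same construct = rumination): Scale A, Scale C, Scale B.
Smallest convergent = 0.42. Discriminant values: 0.42, 0.19, 0.63; count ≥ 0.42 → 2.

2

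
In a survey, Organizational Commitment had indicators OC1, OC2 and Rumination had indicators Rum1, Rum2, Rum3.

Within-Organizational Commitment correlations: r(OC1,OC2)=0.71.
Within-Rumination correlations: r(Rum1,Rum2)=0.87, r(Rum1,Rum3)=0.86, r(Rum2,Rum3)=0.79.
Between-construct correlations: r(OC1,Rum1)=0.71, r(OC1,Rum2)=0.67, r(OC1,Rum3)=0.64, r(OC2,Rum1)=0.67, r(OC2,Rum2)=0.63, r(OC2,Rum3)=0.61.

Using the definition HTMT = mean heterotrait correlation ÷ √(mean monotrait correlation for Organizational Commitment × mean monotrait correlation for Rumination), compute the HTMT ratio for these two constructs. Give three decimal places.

0.848

Between-construct mean = 3.93/6 = 0.6550.
Mean within-OC = 0.71/1 = 0.7100; mean within-Rum = 2.52/3 = 0.8400.
Geometric mean = √(0.7100 × 0.8400) = 0.7723.
HTMT = 0.6550 / 0.7723 = 0.848.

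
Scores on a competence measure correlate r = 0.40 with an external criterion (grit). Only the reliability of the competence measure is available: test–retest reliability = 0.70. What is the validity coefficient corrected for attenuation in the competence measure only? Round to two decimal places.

0.48

Single correction: r_c = r_obs / √r_xx = 0.40 / √0.70 = 0.40 / 0.8367 ≈ 0.48.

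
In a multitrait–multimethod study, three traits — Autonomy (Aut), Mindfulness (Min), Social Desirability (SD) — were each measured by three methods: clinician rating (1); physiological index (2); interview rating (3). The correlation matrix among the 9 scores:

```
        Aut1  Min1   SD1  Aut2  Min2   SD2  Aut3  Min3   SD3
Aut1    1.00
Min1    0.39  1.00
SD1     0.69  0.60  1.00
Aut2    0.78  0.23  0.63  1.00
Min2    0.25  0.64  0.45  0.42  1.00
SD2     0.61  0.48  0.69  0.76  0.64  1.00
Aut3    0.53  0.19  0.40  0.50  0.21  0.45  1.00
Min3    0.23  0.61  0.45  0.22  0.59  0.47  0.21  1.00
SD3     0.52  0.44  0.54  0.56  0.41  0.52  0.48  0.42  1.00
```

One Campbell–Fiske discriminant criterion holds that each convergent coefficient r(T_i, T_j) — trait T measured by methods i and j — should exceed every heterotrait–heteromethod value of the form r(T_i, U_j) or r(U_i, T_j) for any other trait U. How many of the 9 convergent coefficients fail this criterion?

Checking each validity diagonal entry against its comparison values:
Aut (methods 1·2): 0.78 vs {0.25, 0.23, 0.61, 0.63} → pass.
Aut (methods 1·3): 0.53 vs {0.23, 0.19, 0.52, 0.40} → pass.
Aut (methods 2·3): 0.50 vs {0.22, 0.21, 0.56, 0.45} → fail.
Min (methods 1·2): 0.64 vs {0.23, 0.25, 0.48, 0.45} → pass.
Min (methods 1·3): 0.61 vs {0.19, 0.23, 0.44, 0.45} → pass.
Min (methods 2·3): 0.59 vs {0.21, 0.22, 0.41, 0.47} → pass.
SD (methods 1·2): 0.69 vs {0.63, 0.61, 0.45, 0.48} → pass.
SD (methods 1·3): 0.54 vs {0.40, 0.52, 0.45, 0.44} → pass.
SD (methods 2·3): 0.52 vs {0.45, 0.56, 0.47, 0.41} → fail.
2 of 9 fail.

2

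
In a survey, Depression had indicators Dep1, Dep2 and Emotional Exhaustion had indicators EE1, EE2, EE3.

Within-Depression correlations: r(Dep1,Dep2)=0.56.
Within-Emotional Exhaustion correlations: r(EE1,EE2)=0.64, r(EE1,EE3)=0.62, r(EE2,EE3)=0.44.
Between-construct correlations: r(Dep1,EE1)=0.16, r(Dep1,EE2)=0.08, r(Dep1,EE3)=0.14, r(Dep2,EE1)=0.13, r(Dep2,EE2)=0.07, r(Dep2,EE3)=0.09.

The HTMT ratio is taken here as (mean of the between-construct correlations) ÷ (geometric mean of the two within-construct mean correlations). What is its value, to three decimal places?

Mean heterotrait r = 0.67/6 = 0.1117.
Mean within-Dep = 0.56/1 = 0.5600; mean within-EE = 1.70/3 = 0.5667.
Geometric mean = √(0.5600 × 0.5667) = 0.5633.
HTMT = 0.1117 / 0.5633 = 0.198.

0.198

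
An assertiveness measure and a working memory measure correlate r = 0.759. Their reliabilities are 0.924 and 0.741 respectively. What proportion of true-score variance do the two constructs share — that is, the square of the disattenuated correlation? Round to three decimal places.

0.841

Disattenuated r = 0.759 / √(0.924 × 0.741) = 0.759 / 0.8275 = 0.9172.
Shared true-score variance = 0.9172² = 0.8413 ≈ 0.841.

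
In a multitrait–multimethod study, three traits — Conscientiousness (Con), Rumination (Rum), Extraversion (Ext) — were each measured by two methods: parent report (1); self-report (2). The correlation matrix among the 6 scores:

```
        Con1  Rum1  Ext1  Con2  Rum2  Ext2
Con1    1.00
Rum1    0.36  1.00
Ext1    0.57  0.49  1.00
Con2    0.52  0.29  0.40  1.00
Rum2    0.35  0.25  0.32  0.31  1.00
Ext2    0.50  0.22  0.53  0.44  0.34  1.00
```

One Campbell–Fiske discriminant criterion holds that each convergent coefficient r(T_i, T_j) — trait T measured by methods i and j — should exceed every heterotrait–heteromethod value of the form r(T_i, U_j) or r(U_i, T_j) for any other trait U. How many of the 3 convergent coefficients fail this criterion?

Checking each validity diagonal entry against its comparison values:
Con (methods 1·2): 0.52 vs {0.35, 0.29, 0.50, 0.40} → pass.
Rum (methods 1·2): 0.25 vs {0.29, 0.35, 0.22, 0.32} → fail.
Ext (methods 1·2): 0.53 vs {0.40, 0.50, 0.32, 0.22} → pass.
1 of 3 fail.

1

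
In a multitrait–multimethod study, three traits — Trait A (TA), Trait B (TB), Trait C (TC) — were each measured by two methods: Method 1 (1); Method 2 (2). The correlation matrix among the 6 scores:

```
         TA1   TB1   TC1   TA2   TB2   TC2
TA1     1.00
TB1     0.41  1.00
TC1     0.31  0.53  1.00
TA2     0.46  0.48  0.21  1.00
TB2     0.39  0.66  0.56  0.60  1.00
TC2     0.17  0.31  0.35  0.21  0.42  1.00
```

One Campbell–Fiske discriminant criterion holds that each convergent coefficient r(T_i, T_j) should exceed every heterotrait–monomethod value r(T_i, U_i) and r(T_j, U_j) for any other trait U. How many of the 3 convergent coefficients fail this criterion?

2

Checking each validity diagonal entry against its comparison values:
TA (methods 1·2): 0.46 vs {0.41, 0.60, 0.31, 0.21} → fail.
TB (methods 1·2): 0.66 vs {0.41, 0.60, 0.53, 0.42} → pass.
TC (methods 1·2): 0.35 vs {0.31, 0.21, 0.53, 0.42} → fail.
2 of 3 fail.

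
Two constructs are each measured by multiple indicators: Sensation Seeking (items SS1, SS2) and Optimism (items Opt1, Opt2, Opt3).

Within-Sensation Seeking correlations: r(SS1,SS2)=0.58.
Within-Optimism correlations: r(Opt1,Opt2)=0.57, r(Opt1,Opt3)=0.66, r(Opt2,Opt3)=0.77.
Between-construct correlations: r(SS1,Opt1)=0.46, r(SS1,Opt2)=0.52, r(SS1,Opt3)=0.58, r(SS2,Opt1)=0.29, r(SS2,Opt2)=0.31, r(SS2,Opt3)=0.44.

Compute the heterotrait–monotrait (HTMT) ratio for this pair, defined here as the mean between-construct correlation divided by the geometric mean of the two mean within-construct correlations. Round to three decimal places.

Between-construct mean = 2.60/6 = 0.4333.
Mean within-SS = 0.58/1 = 0.5800; mean within-Opt = 2.00/3 = 0.6667.
Geometric mean = √(0.5800 × 0.6667) = 0.6218.
HTMT = 0.4333 / 0.6218 = 0.697.

0.697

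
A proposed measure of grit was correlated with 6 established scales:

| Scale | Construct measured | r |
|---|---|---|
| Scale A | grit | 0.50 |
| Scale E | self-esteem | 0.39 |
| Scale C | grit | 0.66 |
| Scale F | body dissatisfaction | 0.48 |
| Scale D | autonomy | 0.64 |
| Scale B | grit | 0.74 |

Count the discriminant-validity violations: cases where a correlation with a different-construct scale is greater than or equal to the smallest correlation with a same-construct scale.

1

Convergent (same construct = grit): Scale A, Scale C, Scale B.
Smallest convergent = 0.50. Discriminant values: 0.39, 0.48, 0.64; count ≥ 0.50 → 1.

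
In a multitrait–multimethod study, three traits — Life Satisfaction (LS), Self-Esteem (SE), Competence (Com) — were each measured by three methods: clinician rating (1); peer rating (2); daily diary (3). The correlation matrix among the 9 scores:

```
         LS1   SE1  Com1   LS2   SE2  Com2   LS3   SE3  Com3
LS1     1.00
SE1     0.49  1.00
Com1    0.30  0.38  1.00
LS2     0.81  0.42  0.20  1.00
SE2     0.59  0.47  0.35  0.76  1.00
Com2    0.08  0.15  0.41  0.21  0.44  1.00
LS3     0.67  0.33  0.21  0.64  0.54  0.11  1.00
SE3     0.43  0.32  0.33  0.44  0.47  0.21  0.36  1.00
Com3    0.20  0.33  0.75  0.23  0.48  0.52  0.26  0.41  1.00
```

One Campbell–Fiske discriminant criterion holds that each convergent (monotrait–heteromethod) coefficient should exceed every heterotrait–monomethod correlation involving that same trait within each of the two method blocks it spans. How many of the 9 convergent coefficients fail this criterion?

5

Convergent coefficients and their comparison sets:
LS (methods 1·2): 0.81 vs {0.49, 0.76, 0.30, 0.21} → pass.
LS (methods 1·3): 0.67 vs {0.49, 0.36, 0.30, 0.26} → pass.
LS (methods 2·3): 0.64 vs {0.76, 0.36, 0.21, 0.26} → fail.
SE (methods 1·2): 0.47 vs {0.49, 0.76, 0.38, 0.44} → fail.
SE (methods 1·3): 0.32 vs {0.49, 0.36, 0.38, 0.41} → fail.
SE (methods 2·3): 0.47 vs {0.76, 0.36, 0.44, 0.41} → fail.
Com (methods 1·2): 0.41 vs {0.30, 0.21, 0.38, 0.44} → fail.
Com (methods 1·3): 0.75 vs {0.30, 0.26, 0.38, 0.41} → pass.
Com (methods 2·3): 0.52 vs {0.21, 0.26, 0.44, 0.41} → pass.
5 of 9 fail.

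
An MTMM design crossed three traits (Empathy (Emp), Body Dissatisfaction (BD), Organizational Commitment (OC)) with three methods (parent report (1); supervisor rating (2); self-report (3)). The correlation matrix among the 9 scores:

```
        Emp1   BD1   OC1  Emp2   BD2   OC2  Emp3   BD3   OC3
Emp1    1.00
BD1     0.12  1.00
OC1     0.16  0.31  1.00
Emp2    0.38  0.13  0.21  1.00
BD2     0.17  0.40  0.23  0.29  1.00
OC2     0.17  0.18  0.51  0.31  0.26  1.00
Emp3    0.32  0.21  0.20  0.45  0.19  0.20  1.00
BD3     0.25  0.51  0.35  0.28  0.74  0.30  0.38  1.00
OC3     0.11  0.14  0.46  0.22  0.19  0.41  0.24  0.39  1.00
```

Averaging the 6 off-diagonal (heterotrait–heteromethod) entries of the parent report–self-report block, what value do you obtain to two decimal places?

HTHM values (method 1 × method 3): 0.25, 0.11, 0.21, 0.14, 0.20, 0.35; mean = 1.26/6 = 0.21.

0.21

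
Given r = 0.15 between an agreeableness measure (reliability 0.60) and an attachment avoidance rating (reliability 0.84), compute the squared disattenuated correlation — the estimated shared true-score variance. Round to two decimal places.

0.04

Disattenuated r = 0.15 / √(0.60 × 0.84) = 0.15 / 0.7099 = 0.2113.
Shared true-score variance = 0.2113² = 0.0446 ≈ 0.04.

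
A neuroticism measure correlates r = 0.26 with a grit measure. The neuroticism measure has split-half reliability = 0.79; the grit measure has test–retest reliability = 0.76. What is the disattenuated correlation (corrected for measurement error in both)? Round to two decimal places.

r_true = r_obs / √(r_xx · r_yy) = 0.26 / √(0.79 × 0.76) = 0.26 / √0.6004 = 0.26 / 0.7749 ≈ 0.34.

0.34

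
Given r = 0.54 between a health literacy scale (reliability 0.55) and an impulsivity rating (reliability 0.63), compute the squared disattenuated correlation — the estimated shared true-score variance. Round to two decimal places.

Disattenuated r = 0.54 / √(0.55 × 0.63) = 0.54 / 0.5886 = 0.9174.
Shared true-score variance = 0.9174² = 0.8416 ≈ 0.84.

0.84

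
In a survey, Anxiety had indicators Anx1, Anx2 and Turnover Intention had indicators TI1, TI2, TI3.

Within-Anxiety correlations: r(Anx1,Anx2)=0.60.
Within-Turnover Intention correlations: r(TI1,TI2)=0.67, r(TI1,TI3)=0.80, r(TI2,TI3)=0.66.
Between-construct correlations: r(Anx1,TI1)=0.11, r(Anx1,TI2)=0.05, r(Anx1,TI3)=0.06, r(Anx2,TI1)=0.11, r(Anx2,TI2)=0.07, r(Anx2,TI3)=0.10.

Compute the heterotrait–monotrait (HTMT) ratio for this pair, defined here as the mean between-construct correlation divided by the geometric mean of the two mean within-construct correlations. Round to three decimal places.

Mean heterotrait r = 0.50/6 = 0.0833.
Mean within-Anx = 0.60/1 = 0.6000; mean within-TI = 2.13/3 = 0.7100.
Geometric mean = √(0.6000 × 0.7100) = 0.6527.
HTMT = 0.0833 / 0.6527 = 0.128.

0.128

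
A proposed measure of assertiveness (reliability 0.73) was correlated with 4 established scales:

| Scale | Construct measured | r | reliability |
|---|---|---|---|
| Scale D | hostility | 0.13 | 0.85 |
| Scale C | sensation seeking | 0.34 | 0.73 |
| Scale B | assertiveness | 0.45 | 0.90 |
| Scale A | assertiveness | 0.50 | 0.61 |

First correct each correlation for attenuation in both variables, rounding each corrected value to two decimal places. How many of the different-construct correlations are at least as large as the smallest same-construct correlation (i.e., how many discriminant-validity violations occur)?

0

Disattenuated r (r / √(r_scale · r_new)):
  Scale D (disc): 0.13 / √(0.85·0.73) = 0.17
  Scale C (disc): 0.34 / √(0.73·0.73) = 0.47
  Scale B (conv): 0.45 / √(0.90·0.73) = 0.56
  Scale A (conv): 0.50 / √(0.61·0.73) = 0.75
Smallest convergent = 0.56. Discriminant values: 0.17, 0.47; count ≥ 0.56 → 0.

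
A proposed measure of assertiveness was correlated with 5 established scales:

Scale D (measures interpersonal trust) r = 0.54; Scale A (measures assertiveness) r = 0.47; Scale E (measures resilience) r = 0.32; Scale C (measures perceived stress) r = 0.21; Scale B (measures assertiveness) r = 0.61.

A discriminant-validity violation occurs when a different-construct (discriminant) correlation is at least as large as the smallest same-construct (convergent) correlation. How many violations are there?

1

Convergent (same construct = assertiveness): Scale A, Scale B.
Smallest convergent = 0.47. Discriminant values: 0.54, 0.32, 0.21; count ≥ 0.47 → 1.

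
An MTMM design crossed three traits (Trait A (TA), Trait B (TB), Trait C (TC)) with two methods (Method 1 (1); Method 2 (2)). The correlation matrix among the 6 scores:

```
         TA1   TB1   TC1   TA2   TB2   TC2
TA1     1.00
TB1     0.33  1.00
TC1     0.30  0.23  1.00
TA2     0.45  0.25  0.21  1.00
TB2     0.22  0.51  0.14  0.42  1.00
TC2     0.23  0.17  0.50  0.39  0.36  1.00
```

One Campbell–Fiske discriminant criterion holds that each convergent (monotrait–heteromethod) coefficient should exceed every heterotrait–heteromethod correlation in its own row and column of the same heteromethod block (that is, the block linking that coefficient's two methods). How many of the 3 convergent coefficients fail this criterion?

0

Convergent coefficients and their comparison sets:
TA (methods 1·2): 0.45 vs {0.22, 0.25, 0.23, 0.21} → pass.
TB (methods 1·2): 0.51 vs {0.25, 0.22, 0.17, 0.14} → pass.
TC (methods 1·2): 0.50 vs {0.21, 0.23, 0.14, 0.17} → pass.
0 of 3 fail.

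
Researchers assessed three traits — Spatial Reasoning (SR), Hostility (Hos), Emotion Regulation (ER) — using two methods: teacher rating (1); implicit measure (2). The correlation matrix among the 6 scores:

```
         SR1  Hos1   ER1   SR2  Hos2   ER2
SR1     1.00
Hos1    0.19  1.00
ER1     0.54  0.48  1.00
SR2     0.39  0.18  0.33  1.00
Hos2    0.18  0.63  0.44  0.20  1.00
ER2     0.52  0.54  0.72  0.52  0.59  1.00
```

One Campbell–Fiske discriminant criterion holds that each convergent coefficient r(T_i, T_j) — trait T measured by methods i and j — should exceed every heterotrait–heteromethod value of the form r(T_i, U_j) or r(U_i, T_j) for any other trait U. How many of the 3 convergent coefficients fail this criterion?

1

Checking each validity diagonal entry against its comparison values:
SR (methods 1·2): 0.39 vs {0.18, 0.18, 0.52, 0.33} → fail.
Hos (methods 1·2): 0.63 vs {0.18, 0.18, 0.54, 0.44} → pass.
ER (methods 1·2): 0.72 vs {0.33, 0.52, 0.44, 0.54} → pass.
1 of 3 fail.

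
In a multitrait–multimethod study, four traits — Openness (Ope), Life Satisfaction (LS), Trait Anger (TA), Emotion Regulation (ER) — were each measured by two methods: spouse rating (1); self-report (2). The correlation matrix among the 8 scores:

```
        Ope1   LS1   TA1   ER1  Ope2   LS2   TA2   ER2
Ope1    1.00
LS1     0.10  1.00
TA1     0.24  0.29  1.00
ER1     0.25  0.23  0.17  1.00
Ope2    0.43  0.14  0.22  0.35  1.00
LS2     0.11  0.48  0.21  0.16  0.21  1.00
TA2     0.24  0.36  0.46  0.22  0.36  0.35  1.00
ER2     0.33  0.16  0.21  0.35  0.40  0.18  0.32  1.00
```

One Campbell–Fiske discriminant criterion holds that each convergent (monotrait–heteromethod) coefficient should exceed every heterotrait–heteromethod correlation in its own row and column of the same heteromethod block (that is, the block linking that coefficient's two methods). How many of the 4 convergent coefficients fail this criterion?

1

Checking each validity diagonal entry against its comparison values:
Ope (methods 1·2): 0.43 vs {0.11, 0.14, 0.24, 0.22, 0.33, 0.35} → pass.
LS (methods 1·2): 0.48 vs {0.14, 0.11, 0.36, 0.21, 0.16, 0.16} → pass.
TA (methods 1·2): 0.46 vs {0.22, 0.24, 0.21, 0.36, 0.21, 0.22} → pass.
ER (methods 1·2): 0.35 vs {0.35, 0.33, 0.16, 0.16, 0.22, 0.21} → fail.
1 of 4 fail.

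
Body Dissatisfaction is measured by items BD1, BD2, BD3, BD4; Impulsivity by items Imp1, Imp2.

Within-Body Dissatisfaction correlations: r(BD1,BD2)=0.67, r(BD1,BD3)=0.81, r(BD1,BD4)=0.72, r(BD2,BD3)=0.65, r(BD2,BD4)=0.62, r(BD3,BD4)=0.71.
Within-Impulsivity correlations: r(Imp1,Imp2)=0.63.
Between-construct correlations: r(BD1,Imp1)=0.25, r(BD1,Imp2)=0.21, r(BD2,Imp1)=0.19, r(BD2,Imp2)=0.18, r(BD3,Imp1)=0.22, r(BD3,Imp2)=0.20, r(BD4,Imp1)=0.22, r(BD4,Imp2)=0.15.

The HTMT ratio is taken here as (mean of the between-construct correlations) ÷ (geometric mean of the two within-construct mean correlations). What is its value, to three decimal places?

Mean between = 1.62/8 = 0.2025.
Mean within-BD = 4.18/6 = 0.6967; mean within-Imp = 0.63/1 = 0.6300.
Geometric mean = √(0.6967 × 0.6300) = 0.6625.
HTMT = 0.2025 / 0.6625 = 0.306.

0.306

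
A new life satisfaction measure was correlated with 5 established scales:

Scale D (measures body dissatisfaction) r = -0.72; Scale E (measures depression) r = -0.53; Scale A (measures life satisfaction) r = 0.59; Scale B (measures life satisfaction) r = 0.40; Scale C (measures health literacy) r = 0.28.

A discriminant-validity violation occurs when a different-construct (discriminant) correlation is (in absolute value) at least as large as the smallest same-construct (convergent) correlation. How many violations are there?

2

Convergent (same construct = life satisfaction): Scale A, Scale B.
Smallest convergent = 0.40. Discriminant |r|: 0.72, 0.53, 0.28; count ≥ 0.40 → 2.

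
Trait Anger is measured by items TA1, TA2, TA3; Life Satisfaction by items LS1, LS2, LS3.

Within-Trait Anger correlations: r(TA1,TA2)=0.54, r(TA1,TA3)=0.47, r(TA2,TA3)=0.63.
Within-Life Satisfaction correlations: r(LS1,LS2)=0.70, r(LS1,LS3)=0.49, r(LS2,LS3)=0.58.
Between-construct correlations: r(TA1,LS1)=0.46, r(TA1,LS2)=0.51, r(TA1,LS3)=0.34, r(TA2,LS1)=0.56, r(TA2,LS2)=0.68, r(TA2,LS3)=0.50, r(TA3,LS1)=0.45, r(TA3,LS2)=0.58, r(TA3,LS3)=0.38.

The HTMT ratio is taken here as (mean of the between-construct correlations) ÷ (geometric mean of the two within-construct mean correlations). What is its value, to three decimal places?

Mean heterotrait r = 4.46/9 = 0.4956.
Mean within-TA = 1.64/3 = 0.5467; mean within-LS = 1.77/3 = 0.5900.
Geometric mean = √(0.5467 × 0.5900) = 0.5679.
HTMT = 0.4956 / 0.5679 = 0.873.

0.873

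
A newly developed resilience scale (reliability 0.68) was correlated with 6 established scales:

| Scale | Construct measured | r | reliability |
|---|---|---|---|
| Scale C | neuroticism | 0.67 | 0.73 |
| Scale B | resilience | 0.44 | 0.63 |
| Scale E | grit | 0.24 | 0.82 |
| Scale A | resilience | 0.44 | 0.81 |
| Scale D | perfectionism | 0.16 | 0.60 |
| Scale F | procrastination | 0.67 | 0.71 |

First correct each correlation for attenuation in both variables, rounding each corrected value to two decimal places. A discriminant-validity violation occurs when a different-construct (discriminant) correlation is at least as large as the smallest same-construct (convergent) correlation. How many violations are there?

Disattenuated r (r / √(r_scale · r_new)):
  Scale C (disc): 0.67 / √(0.73·0.68) = 0.95
  Scale B (conv): 0.44 / √(0.63·0.68) = 0.67
  Scale E (disc): 0.24 / √(0.82·0.68) = 0.32
  Scale A (conv): 0.44 / √(0.81·0.68) = 0.59
  Scale D (disc): 0.16 / √(0.60·0.68) = 0.25
  Scale F (disc): 0.67 / √(0.71·0.68) = 0.96
Smallest convergent = 0.59. Discriminant values: 0.95, 0.32, 0.25, 0.96; count ≥ 0.59 → 2.

2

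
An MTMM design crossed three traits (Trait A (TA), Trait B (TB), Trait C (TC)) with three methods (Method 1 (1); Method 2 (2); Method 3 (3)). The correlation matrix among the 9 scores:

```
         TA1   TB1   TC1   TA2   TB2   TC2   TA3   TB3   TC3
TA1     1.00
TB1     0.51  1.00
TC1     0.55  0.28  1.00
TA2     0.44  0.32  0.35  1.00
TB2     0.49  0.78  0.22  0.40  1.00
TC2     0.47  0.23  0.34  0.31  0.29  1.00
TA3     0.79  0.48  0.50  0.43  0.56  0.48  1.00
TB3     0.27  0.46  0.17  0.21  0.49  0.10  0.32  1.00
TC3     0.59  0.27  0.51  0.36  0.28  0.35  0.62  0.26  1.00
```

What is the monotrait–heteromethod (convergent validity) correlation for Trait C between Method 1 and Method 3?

Same trait (TC), different methods: r(TC1, TC3) = 0.51.

0.51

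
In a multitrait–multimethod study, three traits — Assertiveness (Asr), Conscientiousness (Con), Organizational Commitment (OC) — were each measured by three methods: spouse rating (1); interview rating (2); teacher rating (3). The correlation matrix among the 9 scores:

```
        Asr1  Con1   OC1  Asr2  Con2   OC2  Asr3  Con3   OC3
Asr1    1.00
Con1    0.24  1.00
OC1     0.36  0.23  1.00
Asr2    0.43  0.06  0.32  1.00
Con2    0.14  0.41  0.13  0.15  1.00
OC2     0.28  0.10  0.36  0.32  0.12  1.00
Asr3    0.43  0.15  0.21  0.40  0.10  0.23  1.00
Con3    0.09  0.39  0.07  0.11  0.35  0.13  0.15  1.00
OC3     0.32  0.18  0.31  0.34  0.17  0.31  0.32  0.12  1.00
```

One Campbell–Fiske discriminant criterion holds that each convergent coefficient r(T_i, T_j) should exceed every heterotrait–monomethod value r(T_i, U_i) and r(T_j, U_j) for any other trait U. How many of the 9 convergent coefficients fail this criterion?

Checking each validity diagonal entry against its comparison values:
Asr (methods 1·2): 0.43 vs {0.24, 0.15, 0.36, 0.32} → pass.
Asr (methods 1·3): 0.43 vs {0.24, 0.15, 0.36, 0.32} → pass.
Asr (methods 2·3): 0.40 vs {0.15, 0.15, 0.32, 0.32} → pass.
Con (methods 1·2): 0.41 vs {0.24, 0.15, 0.23, 0.12} → pass.
Con (methods 1·3): 0.39 vs {0.24, 0.15, 0.23, 0.12} → pass.
Con (methods 2·3): 0.35 vs {0.15, 0.15, 0.12, 0.12} → pass.
OC (methods 1·2): 0.36 vs {0.36, 0.32, 0.23, 0.12} → fail.
OC (methods 1·3): 0.31 vs {0.36, 0.32, 0.23, 0.12} → fail.
OC (methods 2·3): 0.31 vs {0.32, 0.32, 0.12, 0.12} → fail.
3 of 9 fail.

3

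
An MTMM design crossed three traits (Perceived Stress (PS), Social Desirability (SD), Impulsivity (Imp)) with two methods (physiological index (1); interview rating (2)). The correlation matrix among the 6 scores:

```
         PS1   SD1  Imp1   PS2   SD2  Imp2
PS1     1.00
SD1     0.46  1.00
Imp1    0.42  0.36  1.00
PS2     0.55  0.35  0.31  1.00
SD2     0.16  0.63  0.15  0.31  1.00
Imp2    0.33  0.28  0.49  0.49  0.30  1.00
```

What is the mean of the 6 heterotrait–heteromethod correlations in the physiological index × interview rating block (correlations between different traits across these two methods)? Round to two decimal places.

0.26

HTHM values (method 1 × method 2): 0.16, 0.33, 0.35, 0.28, 0.31, 0.15; mean = 1.58/6 = 0.26.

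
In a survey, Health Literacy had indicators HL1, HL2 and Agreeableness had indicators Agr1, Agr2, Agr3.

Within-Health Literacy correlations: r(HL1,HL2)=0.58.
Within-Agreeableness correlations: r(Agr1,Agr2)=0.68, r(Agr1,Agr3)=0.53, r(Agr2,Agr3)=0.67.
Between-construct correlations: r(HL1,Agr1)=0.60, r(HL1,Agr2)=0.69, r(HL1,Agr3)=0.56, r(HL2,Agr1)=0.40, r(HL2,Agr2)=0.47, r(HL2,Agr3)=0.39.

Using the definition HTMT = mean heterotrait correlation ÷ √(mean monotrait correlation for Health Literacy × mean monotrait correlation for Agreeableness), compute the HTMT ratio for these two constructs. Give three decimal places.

0.860

Between-construct mean = 3.11/6 = 0.5183.
Mean within-HL = 0.58/1 = 0.5800; mean within-Agr = 1.88/3 = 0.6267.
Geometric mean = √(0.5800 × 0.6267) = 0.6029.
HTMT = 0.5183 / 0.6029 = 0.860.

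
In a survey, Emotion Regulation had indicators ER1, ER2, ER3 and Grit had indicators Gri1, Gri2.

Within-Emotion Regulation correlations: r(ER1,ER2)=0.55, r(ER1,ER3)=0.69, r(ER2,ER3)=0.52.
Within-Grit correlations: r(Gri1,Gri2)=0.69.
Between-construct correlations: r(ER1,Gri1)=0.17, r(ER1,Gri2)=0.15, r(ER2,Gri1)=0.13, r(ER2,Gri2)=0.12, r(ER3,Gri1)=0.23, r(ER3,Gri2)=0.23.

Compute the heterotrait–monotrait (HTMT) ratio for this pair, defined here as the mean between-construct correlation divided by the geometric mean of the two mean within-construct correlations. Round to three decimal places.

Mean heterotrait r = 1.03/6 = 0.1717.
Mean within-ER = 1.76/3 = 0.5867; mean within-Gri = 0.69/1 = 0.6900.
Geometric mean = √(0.5867 × 0.6900) = 0.6363.
HTMT = 0.1717 / 0.6363 = 0.270.

0.270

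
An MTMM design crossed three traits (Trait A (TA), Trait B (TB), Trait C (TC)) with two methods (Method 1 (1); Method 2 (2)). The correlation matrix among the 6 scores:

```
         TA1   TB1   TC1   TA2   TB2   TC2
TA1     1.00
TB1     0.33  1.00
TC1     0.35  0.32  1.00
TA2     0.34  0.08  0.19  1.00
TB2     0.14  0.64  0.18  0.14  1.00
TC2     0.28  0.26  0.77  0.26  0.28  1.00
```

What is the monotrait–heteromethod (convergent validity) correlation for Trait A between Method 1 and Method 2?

0.34

Same trait (TA), different methods: r(TA1, TA2) = 0.34.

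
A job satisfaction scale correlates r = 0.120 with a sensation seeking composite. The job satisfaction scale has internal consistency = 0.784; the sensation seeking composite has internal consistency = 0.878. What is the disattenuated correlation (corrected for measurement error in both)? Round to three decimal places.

0.145

r_true = r_obs / √(r_xx · r_yy) = 0.120 / √(0.784 × 0.878) = 0.120 / √0.688352 = 0.120 / 0.8297 ≈ 0.145.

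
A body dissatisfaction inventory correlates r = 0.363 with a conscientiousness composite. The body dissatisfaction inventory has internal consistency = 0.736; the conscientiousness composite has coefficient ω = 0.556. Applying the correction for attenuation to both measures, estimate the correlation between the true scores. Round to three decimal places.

r_true = r_obs / √(r_xx · r_yy) = 0.363 / √(0.736 × 0.556) = 0.363 / √0.409216 = 0.363 / 0.6397 ≈ 0.567.

0.567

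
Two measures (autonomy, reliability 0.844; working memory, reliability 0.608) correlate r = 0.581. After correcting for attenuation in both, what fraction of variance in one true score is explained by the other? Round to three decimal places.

Disattenuated r = 0.581 / √(0.844 × 0.608) = 0.581 / 0.7163 = 0.8111.
Shared true-score variance = 0.8111² = 0.6579 ≈ 0.658.

0.658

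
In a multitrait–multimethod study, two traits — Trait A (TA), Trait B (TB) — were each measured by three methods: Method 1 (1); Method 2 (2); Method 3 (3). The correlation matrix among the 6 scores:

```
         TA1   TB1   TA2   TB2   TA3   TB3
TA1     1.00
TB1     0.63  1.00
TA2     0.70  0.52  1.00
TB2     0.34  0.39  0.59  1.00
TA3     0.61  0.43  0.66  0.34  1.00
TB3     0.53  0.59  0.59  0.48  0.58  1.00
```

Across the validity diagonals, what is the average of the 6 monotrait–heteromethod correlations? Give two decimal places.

0.57

Convergent values: 0.70, 0.61, 0.66, 0.39, 0.59, 0.48; mean = 3.43/6 = 0.57.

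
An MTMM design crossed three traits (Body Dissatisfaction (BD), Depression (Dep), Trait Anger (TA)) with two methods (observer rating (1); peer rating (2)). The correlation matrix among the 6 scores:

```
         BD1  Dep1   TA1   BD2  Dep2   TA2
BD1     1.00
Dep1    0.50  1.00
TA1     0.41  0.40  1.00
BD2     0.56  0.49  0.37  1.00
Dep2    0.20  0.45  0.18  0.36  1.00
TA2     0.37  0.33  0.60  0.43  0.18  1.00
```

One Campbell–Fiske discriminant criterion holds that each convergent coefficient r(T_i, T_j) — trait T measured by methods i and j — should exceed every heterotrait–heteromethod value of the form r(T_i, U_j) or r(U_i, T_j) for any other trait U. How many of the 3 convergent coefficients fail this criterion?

Each convergent coefficient versus the relevant comparison correlations:
BD (methods 1·2): 0.56 vs {0.20, 0.49, 0.37, 0.37} → pass.
Dep (methods 1·2): 0.45 vs {0.49, 0.20, 0.33, 0.18} → fail.
TA (methods 1·2): 0.60 vs {0.37, 0.37, 0.18, 0.33} → pass.
1 of 3 fail.

1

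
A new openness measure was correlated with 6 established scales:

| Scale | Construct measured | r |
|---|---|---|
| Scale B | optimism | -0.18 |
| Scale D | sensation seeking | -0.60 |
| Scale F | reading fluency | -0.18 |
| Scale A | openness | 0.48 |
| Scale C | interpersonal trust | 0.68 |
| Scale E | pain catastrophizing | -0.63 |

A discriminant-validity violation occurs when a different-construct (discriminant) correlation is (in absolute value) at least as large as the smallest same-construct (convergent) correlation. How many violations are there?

Convergent (same construct = openness): Scale A.
Smallest convergent = 0.48. Discriminant |r|: 0.18, 0.60, 0.18, 0.68, 0.63; count ≥ 0.48 → 3.

3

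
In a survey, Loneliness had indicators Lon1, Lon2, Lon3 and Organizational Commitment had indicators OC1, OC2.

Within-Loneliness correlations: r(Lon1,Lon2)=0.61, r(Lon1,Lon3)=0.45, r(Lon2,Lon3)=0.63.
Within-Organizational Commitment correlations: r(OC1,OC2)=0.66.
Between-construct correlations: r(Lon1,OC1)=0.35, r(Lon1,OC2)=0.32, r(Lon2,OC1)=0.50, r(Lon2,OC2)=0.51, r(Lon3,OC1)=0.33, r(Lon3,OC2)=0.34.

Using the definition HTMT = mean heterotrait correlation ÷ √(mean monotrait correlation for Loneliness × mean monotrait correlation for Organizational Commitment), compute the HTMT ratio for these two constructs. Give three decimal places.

0.642

Mean between = 2.35/6 = 0.3917.
Mean within-Lon = 1.69/3 = 0.5633; mean within-OC = 0.66/1 = 0.6600.
Geometric mean = √(0.5633 × 0.6600) = 0.6097.
HTMT = 0.3917 / 0.6097 = 0.642.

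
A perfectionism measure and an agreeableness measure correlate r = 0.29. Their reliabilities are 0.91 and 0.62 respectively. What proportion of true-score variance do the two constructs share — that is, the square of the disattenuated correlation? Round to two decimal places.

Disattenuated r = 0.29 / √(0.91 × 0.62) = 0.29 / 0.7511 = 0.3861.
Shared true-score variance = 0.3861² = 0.1491 ≈ 0.15.

0.15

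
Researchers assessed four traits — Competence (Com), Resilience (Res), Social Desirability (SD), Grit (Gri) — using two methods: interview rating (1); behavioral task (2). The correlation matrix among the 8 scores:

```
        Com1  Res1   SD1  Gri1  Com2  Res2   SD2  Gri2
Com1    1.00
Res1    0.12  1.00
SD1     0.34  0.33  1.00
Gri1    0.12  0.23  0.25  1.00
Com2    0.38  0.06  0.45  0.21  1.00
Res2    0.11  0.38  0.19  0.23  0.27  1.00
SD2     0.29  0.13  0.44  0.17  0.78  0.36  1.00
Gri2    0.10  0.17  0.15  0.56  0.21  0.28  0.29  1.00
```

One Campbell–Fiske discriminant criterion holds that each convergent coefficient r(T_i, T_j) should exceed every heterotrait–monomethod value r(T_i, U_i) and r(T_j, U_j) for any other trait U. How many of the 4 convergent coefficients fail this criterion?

Each convergent coefficient versus the relevant comparison correlations:
Com (methods 1·2): 0.38 vs {0.12, 0.27, 0.34, 0.78, 0.12, 0.21} → fail.
Res (methods 1·2): 0.38 vs {0.12, 0.27, 0.33, 0.36, 0.23, 0.28} → pass.
SD (methods 1·2): 0.44 vs {0.34, 0.78, 0.33, 0.36, 0.25, 0.29} → fail.
Gri (methods 1·2): 0.56 vs {0.12, 0.21, 0.23, 0.28, 0.25, 0.29} → pass.
2 of 4 fail.

2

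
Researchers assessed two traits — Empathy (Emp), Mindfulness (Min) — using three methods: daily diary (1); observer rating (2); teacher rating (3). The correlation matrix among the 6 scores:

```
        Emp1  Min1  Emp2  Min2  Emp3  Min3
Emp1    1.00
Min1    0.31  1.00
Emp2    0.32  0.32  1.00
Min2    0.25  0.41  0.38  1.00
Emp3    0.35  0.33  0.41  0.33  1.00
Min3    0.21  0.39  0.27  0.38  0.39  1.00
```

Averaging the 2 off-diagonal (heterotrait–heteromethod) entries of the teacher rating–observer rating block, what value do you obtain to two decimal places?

0.30

HTHM values (method 3 × method 2): 0.33, 0.27; mean = 0.60/2 = 0.30.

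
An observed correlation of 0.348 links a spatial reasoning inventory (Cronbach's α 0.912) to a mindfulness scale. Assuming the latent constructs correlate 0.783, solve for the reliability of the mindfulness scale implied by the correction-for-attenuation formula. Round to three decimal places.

r_true = r_obs / √(r_xx · r_yy) ⇒ 0.783 = 0.348 / √(0.912 · r_yy).
√(0.912 · r_yy) = 0.348 / 0.783 = 0.4444; 0.912 · r_yy = 0.1975; r_yy = 0.1975 / 0.912 ≈ 0.217.

0.217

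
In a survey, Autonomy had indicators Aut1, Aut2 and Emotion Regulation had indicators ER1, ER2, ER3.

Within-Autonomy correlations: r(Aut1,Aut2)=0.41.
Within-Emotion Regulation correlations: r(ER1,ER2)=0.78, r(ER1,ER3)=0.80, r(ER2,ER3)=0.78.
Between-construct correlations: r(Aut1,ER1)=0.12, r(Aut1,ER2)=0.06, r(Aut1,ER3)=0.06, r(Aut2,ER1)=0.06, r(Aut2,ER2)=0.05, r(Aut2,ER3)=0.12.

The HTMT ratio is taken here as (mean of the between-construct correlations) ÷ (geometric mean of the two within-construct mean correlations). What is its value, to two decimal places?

0.14

Mean between = 0.47/6 = 0.0783.
Mean within-Aut = 0.41/1 = 0.4100; mean within-ER = 2.36/3 = 0.7867.
Geometric mean = √(0.4100 × 0.7867) = 0.5679.
HTMT = 0.0783 / 0.5679 = 0.14.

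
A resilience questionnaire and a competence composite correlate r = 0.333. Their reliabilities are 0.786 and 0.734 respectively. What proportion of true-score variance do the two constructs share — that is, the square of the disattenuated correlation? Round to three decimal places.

0.192

Disattenuated r = 0.333 / √(0.786 × 0.734) = 0.333 / 0.7596 = 0.4384.
Shared true-score variance = 0.4384² = 0.1922 ≈ 0.192.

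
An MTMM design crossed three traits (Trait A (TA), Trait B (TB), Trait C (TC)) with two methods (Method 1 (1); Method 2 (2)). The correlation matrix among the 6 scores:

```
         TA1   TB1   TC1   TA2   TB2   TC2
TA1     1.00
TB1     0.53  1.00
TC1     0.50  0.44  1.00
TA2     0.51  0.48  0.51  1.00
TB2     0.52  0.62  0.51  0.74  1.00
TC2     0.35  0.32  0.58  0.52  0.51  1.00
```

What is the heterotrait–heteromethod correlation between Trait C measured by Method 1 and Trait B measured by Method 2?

0.51

Different traits and methods: r(TC1, TB2) = 0.51.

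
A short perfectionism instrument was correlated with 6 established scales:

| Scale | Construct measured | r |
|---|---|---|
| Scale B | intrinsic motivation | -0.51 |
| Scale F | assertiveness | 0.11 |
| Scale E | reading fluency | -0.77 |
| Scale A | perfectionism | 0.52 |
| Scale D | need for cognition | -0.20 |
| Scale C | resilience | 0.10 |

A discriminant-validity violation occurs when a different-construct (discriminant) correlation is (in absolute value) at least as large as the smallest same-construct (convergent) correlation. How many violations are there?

1

Convergent (same construct = perfectionism): Scale A.
Smallest convergent = 0.52. Discriminant |r|: 0.51, 0.11, 0.77, 0.20, 0.10; count ≥ 0.52 → 1.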